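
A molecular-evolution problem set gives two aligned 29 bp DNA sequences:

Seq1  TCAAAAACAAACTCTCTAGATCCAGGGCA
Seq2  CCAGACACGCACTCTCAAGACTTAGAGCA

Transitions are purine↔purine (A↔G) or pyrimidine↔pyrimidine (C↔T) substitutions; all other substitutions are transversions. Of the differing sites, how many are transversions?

3

Mismatches occur at site 1 (T→C, transition), site 4 (A→G, transition), site 6 (A→C, transversion), site 9 (A→G, transition), site 10 (A→C, transversion), site 17 (T→A, transversion), site 21 (T→C, transition), site 22 (C→T, transition), site 23 (C→T, transition), site 26 (G→A, transition).
Of the 10 differences, 7 transitions and 3 transversions, so the answer is 3.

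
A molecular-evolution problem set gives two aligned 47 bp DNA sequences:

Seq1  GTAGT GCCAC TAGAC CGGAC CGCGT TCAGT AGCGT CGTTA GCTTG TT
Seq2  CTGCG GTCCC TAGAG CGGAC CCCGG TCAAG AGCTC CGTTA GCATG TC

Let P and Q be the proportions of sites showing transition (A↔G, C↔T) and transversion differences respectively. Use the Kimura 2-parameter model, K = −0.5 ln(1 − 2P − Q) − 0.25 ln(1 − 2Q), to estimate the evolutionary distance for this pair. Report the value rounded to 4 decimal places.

Mismatches occur at site 1 (G/C, transversion), site 3 (A/G, transition), site 4 (G/C, transversion), site 5 (T/G, transversion), site 7 (C/T, transition), site 9 (A/C, transversion), site 15 (C/G, transversion), site 22 (G/C, transversion), site 25 (T/G, transversion), site 29 (G/A, transition), site 30 (T/G, transversion), site 34 (G/T, transversion), site 35 (T/C, transition), site 43 (T/A, transversion), site 47 (T/C, transition).
Of the 15 differences, 5 transitions and 10 transversions over 47 sites: P = 5/47 = 0.106383, Q = 10/47 = 0.212766.
d = −0.5·ln(0.574468) − 0.25·ln(0.574468) = −0.5·(-0.554311) − 0.25·(-0.554311) = 0.4157.

0.4157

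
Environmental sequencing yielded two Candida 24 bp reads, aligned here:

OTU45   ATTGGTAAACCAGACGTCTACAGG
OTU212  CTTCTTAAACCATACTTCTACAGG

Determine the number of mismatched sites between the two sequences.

5

Mismatches occur at site 1 (A→C), site 4 (G→C), site 5 (G→T), site 13 (G→T), site 16 (G→T).
That gives 5 mismatches out of 24 aligned sites, so the Hamming distance is 5.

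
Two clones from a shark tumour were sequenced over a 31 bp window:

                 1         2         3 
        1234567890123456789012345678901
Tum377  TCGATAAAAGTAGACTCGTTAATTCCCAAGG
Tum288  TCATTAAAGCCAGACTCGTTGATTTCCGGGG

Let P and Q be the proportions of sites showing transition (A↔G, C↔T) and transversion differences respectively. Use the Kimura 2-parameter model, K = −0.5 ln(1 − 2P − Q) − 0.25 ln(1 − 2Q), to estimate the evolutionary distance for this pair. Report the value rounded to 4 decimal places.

0.3975

Differing sites — 3:G/A (Ti); 4:A/T (Tv); 9:A/G (Ti); 10:G/C (Tv); 11:T/C (Ti); 21:A/G (Ti); 25:C/T (Ti); 28:A/G (Ti); 29:A/G (Ti).
Of the 9 differences, 7 transitions and 2 transversions over 31 sites: P = 7/31 = 0.225806, Q = 2/31 = 0.064516.
d = −0.5·ln(0.483872) − 0.25·ln(0.870968) = −0.5·(-0.725935) − 0.25·(-0.138150) = 0.3975.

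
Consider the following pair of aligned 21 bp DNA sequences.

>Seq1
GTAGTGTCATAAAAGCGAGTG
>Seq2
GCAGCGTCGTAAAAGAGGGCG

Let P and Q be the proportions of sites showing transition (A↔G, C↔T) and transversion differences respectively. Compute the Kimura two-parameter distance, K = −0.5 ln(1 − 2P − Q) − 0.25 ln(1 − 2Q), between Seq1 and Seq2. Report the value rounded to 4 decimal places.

0.3960

Differing sites — 2:T/C (Ti); 5:T/C (Ti); 9:A/G (Ti); 16:C/A (Tv); 18:A/G (Ti); 20:T/C (Ti).
Of the 6 differences, 5 transitions and 1 transversion over 21 sites: P = 5/21 = 0.238095, Q = 1/21 = 0.047619.
d = −0.5·ln(0.476191) − 0.25·ln(0.904762) = −0.5·(-0.741936) − 0.25·(-0.100083) = 0.3960.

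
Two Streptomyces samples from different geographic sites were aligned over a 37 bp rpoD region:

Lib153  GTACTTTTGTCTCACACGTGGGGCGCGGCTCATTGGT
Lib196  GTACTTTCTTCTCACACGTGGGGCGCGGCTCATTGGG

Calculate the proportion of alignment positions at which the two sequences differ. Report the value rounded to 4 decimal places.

Mismatches occur at site 8 (T/C), site 9 (G/T), site 37 (T/G).
There are 3 differences over 37 sites, so p = 3/37 = 0.0811.

0.0811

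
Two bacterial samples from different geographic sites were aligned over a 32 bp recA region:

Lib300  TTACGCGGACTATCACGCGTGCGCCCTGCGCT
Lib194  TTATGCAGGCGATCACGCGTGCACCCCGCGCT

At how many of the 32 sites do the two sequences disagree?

The sequences differ at positions 4 (C/T), 7 (G/A), 9 (A/G), 11 (T/G), 23 (G/A), 27 (T/C).
That gives 6 mismatches out of 32 aligned sites, so the Hamming distance is 6.

6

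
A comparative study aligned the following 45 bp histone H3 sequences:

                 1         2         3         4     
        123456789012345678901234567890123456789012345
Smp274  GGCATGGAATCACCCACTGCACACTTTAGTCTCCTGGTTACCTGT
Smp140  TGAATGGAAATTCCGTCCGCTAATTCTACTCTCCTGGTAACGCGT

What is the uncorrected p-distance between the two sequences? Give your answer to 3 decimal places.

Mismatches occur at site 1 (G→T), site 3 (C→A), site 10 (T→A), site 11 (C→T), site 12 (A→T), site 15 (C→G), site 16 (A→T), site 18 (T→C), site 21 (A→T), site 22 (C→A), site 24 (C→T), site 26 (T→C), site 29 (G→C), site 39 (T→A), site 42 (C→G), site 43 (T→C).
There are 16 differences over 45 sites, so p = 16/45 = 0.356.

0.356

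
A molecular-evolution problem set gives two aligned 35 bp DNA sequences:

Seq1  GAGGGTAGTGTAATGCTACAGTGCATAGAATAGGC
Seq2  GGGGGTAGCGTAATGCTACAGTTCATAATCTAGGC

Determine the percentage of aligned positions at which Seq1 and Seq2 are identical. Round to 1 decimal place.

82.9%

Mismatches occur at site 2 (A→G), site 9 (T→C), site 23 (G→T), site 28 (G→A), site 29 (A→T), site 30 (A→C).
29 of the 35 sites match, so the percent identity is 29/35 × 100 = 82.9%.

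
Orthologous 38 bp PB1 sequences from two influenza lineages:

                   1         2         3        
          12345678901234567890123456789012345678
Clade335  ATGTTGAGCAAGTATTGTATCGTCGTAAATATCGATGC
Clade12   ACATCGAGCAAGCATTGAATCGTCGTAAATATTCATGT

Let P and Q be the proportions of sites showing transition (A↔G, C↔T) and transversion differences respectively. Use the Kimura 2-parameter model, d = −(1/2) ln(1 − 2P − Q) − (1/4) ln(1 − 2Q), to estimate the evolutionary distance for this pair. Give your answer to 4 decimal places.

0.2576

The sequences differ at positions 2 (T/C, transition), 3 (G/A, transition), 5 (T/C, transition), 13 (T/C, transition), 18 (T/A, transversion), 33 (C/T, transition), 34 (G/C, transversion), 38 (C/T, transition).
Of the 8 differences, 6 transitions and 2 transversions over 38 sites: P = 6/38 = 0.157895, Q = 2/38 = 0.052632.
d = −0.5·ln(0.631578) − 0.25·ln(0.894736) = −0.5·(-0.459534) − 0.25·(-0.111227) = 0.2576.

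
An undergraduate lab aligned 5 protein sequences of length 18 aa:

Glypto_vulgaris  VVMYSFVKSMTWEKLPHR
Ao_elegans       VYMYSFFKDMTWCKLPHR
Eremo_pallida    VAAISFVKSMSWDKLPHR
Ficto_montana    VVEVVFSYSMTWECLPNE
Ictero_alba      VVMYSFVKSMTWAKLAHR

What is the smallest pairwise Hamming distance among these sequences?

Pairwise Hamming distances:
  Glypto_vulgaris vs Ao_elegans: 4
  Glypto_vulgaris vs Eremo_pallida: 5
  Glypto_vulgaris vs Ficto_montana: 8
  Glypto_vulgaris vs Ictero_alba: 2
  Ao_elegans vs Eremo_pallida: 7
  Ao_elegans vs Ficto_montana: 11
  Ao_elegans vs Ictero_alba: 5
  Eremo_pallida vs Ficto_montana: 11
  Eremo_pallida vs Ictero_alba: 6
  Ficto_montana vs Ictero_alba: 10
The smallest is 2, between Glypto_vulgaris and Ictero_alba.

2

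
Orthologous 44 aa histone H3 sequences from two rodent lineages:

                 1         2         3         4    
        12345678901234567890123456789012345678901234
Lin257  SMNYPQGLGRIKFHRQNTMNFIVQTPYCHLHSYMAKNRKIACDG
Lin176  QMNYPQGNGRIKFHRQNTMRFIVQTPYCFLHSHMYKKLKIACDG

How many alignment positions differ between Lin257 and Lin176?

8

The sequences differ at positions 1 (S/Q), 8 (L/N), 20 (N/R), 29 (H/F), 33 (Y/H), 35 (A/Y), 37 (N/K), 38 (R/L).
That gives 8 mismatches out of 44 aligned sites, so the Hamming distance is 8.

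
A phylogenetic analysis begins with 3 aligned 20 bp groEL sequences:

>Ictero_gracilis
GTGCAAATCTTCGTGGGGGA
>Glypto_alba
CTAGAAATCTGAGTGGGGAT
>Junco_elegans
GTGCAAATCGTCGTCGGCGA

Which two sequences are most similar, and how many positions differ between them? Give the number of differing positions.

Pairwise Hamming distances:
  Ictero_gracilis vs Glypto_alba: 7
  Ictero_gracilis vs Junco_elegans: 3
  Glypto_alba vs Junco_elegans: 10
The smallest is 3, between Ictero_gracilis and Junco_elegans.

3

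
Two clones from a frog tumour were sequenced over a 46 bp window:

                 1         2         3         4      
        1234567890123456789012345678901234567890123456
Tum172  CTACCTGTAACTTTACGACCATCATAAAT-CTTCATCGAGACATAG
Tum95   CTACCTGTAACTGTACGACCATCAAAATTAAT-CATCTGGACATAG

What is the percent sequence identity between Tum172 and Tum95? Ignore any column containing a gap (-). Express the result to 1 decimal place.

Excluding the 2 gap columns leaves 44 comparable sites.
Differing sites — 13:T/G; 25:T/A; 28:A/T; 31:C/A; 38:G/T; 39:A/G.
38 of the 44 comparable sites match, so the percent identity is 38/44 × 100 = 86.4%.

86.4%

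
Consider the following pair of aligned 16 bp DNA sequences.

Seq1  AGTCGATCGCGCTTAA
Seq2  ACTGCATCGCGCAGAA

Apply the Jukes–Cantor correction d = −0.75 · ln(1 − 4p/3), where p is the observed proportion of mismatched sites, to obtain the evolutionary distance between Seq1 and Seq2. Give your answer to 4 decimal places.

0.4042

Differing sites — 2:G/C; 4:C/G; 5:G/C; 13:T/A; 14:T/G.
p = 5/16 = 0.312500.
d = −0.75 · ln(1 − (4/3)·0.312500) = −0.75 · ln(0.583333) = −0.75 · (-0.538997) = 0.4042.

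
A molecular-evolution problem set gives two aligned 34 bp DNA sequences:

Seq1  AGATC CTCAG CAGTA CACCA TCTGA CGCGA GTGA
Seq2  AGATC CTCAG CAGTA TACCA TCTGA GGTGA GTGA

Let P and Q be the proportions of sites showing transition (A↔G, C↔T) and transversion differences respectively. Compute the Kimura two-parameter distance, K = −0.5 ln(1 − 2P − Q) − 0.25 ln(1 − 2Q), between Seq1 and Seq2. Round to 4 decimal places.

0.0947

Differing sites — 16:C/T (Ti); 26:C/G (Tv); 28:C/T (Ti).
Of the 3 differences, 2 transitions and 1 transversion over 34 sites: P = 2/34 = 0.058824, Q = 1/34 = 0.029412.
d = −0.5·ln(0.852940) − 0.25·ln(0.941176) = −0.5·(-0.159066) − 0.25·(-0.060625) = 0.0947.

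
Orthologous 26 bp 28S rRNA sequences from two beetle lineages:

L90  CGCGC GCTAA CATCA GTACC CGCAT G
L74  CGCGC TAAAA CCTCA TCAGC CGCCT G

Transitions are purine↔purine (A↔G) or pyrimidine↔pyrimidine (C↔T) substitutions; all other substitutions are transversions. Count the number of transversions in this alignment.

7

The sequences differ at positions 6 (G/T, transversion), 7 (C/A, transversion), 8 (T/A, transversion), 12 (A/C, transversion), 16 (G/T, transversion), 17 (T/C, transition), 19 (C/G, transversion), 24 (A/C, transversion).
Of the 8 differences, 1 transition and 7 transversions, so the answer is 7.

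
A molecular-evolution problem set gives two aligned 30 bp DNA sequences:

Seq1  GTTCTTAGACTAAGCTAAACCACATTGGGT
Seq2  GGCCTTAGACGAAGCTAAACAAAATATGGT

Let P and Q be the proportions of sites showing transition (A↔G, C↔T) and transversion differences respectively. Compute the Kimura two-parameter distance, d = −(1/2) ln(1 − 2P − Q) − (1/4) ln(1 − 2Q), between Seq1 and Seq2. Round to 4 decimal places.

0.2828

Mismatches occur at site 2 (T/G, transversion), site 3 (T/C, transition), site 11 (T/G, transversion), site 21 (C/A, transversion), site 23 (C/A, transversion), site 26 (T/A, transversion), site 27 (G/T, transversion).
Of the 7 differences, 1 transition and 6 transversions over 30 sites: P = 1/30 = 0.033333, Q = 6/30 = 0.200000.
d = −0.5·ln(0.733334) − 0.25·ln(0.600000) = −0.5·(-0.310154) − 0.25·(-0.510826) = 0.2828.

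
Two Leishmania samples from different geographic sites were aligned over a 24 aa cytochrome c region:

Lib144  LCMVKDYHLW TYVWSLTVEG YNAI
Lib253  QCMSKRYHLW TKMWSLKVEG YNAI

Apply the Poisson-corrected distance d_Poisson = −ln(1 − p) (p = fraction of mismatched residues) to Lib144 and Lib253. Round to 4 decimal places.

The sequences differ at positions 1 (L/Q), 4 (V/S), 6 (D/R), 12 (Y/K), 13 (V/M), 17 (T/K).
p = 6/24 = 0.250000.
d = −ln(1 − 0.250000) = −ln(0.750000) = 0.2877.

0.2877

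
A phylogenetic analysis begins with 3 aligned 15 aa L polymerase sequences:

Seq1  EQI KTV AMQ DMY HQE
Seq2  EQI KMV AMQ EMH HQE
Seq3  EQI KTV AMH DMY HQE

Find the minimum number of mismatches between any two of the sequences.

Pairwise Hamming distances:
  Seq1 vs Seq2: 3
  Seq1 vs Seq3: 1
  Seq2 vs Seq3: 4
The smallest is 1, between Seq1 and Seq3.

1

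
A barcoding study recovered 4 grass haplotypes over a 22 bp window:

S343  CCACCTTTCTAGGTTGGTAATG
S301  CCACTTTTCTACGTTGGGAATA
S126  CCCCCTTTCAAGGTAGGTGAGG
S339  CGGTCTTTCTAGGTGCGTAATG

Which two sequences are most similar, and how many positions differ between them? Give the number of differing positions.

4

Pairwise Hamming distances:
  S343 vs S301: 4
  S343 vs S126: 5
  S343 vs S339: 5
  S301 vs S126: 9
  S301 vs S339: 9
  S126 vs S339: 8
The smallest is 4, between S343 and S301.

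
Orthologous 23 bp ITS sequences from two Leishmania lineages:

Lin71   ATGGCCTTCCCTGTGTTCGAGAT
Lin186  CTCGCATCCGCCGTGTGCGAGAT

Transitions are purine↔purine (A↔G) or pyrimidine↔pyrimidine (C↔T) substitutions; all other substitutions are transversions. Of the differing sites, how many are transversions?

Mismatches occur at site 1 (A/C, transversion), site 3 (G/C, transversion), site 6 (C/A, transversion), site 8 (T/C, transition), site 10 (C/G, transversion), site 12 (T/C, transition), site 17 (T/G, transversion).
Of the 7 differences, 2 transitions and 5 transversions, so the answer is 5.

5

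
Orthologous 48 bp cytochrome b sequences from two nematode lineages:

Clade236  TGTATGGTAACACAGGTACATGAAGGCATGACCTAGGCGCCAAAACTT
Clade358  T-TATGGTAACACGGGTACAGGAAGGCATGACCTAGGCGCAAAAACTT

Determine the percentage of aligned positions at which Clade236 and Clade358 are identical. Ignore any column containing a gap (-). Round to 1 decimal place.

Excluding the 1 gap column leaves 47 comparable sites.
Mismatches occur at site 14 (A→G), site 21 (T→G), site 41 (C→A).
44 of the 47 comparable sites match, so the percent identity is 44/47 × 100 = 93.6%.

93.6%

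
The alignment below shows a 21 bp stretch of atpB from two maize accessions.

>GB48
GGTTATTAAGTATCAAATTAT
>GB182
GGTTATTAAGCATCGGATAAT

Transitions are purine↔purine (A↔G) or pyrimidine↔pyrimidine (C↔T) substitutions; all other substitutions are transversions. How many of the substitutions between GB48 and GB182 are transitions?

Mismatches occur at site 11 (T→C, transition), site 15 (A→G, transition), site 16 (A→G, transition), site 19 (T→A, transversion).
Of the 4 differences, 3 transitions and 1 transversion, so the answer is 3.

3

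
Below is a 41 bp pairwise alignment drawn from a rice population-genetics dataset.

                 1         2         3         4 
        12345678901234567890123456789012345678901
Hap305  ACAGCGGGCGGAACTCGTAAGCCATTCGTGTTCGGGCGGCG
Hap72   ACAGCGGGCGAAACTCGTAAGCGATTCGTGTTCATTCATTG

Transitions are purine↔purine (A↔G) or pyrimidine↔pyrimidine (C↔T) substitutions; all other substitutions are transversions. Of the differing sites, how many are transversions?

4

Mismatches occur at site 11 (G→A, transition), site 23 (C→G, transversion), site 34 (G→A, transition), site 35 (G→T, transversion), site 36 (G→T, transversion), site 38 (G→A, transition), site 39 (G→T, transversion), site 40 (C→T, transition).
Of the 8 differences, 4 transitions and 4 transversions, so the answer is 4.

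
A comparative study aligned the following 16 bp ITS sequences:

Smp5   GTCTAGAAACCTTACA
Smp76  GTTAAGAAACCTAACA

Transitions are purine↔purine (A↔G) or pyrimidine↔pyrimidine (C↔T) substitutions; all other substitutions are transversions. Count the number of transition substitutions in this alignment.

The sequences differ at positions 3 (C/T, transition), 4 (T/A, transversion), 13 (T/A, transversion).
Of the 3 differences, 1 transition and 2 transversions, so the answer is 1.

1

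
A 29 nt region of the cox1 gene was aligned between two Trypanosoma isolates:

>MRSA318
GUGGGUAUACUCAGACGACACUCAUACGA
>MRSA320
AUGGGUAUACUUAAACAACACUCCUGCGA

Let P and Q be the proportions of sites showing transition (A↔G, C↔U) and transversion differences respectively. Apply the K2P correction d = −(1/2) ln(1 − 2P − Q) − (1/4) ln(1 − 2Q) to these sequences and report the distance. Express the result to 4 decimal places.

The sequences differ at positions 1 (G/A, transition), 12 (C/U, transition), 14 (G/A, transition), 17 (G/A, transition), 24 (A/C, transversion), 26 (A/G, transition).
Of the 6 differences, 5 transitions and 1 transversion over 29 sites: P = 5/29 = 0.172414, Q = 1/29 = 0.034483.
d = −0.5·ln(0.620689) − 0.25·ln(0.931034) = −0.5·(-0.476925) − 0.25·(-0.071459) = 0.2563.

0.2563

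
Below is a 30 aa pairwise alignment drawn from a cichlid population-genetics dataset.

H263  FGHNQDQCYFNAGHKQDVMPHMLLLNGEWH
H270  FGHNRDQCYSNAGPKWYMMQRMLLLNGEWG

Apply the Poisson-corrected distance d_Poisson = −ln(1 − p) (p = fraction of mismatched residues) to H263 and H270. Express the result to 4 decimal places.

Differing sites — 5:Q/R; 10:F/S; 14:H/P; 16:Q/W; 17:D/Y; 18:V/M; 20:P/Q; 21:H/R; 30:H/G.
p = 9/30 = 0.300000.
d = −ln(1 − 0.300000) = −ln(0.700000) = 0.3567.

0.3567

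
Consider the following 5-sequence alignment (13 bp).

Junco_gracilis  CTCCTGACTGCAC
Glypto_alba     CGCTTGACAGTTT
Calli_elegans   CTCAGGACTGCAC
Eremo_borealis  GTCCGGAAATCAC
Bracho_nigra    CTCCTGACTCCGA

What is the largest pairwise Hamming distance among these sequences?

Pairwise Hamming distances:
  Junco_gracilis vs Glypto_alba: 6
  Junco_gracilis vs Calli_elegans: 2
  Junco_gracilis vs Eremo_borealis: 5
  Junco_gracilis vs Bracho_nigra: 3
  Glypto_alba vs Calli_elegans: 7
  Glypto_alba vs Eremo_borealis: 9
  Glypto_alba vs Bracho_nigra: 7
  Calli_elegans vs Eremo_borealis: 5
  Calli_elegans vs Bracho_nigra: 5
  Eremo_borealis vs Bracho_nigra: 7
The largest is 9, between Glypto_alba and Eremo_borealis.

9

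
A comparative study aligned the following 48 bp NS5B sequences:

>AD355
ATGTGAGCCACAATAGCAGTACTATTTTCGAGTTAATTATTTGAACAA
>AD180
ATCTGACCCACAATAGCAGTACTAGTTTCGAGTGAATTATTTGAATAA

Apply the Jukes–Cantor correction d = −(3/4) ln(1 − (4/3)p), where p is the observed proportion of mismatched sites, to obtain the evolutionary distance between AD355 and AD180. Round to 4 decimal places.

Differing sites — 3:G/C; 7:G/C; 25:T/G; 34:T/G; 46:C/T.
p = 5/48 = 0.104167.
d = −0.75 · ln(1 − (4/3)·0.104167) = −0.75 · ln(0.861111) = −0.75 · (-0.149532) = 0.1121.

0.1121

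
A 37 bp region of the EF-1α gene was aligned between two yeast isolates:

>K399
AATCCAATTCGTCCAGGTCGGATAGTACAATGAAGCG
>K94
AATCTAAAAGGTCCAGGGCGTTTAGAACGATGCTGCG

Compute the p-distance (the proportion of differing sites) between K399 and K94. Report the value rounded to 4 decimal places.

Mismatches occur at site 5 (C/T), site 8 (T/A), site 9 (T/A), site 10 (C/G), site 18 (T/G), site 21 (G/T), site 22 (A/T), site 26 (T/A), site 29 (A/G), site 33 (A/C), site 34 (A/T).
There are 11 differences over 37 sites, so p = 11/37 = 0.2973.

0.2973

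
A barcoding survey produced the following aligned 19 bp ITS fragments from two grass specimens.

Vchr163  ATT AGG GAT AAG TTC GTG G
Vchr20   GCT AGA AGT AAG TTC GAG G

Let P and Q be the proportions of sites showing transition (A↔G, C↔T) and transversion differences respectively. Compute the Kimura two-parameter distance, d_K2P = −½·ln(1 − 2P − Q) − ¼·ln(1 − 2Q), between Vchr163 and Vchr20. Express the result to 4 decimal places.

0.4603

Mismatches occur at site 1 (A/G, transition), site 2 (T/C, transition), site 6 (G/A, transition), site 7 (G/A, transition), site 8 (A/G, transition), site 17 (T/A, transversion).
Of the 6 differences, 5 transitions and 1 transversion over 19 sites: P = 5/19 = 0.263158, Q = 1/19 = 0.052632.
d = −0.5·ln(0.421052) − 0.25·ln(0.894736) = −0.5·(-0.864999) − 0.25·(-0.111227) = 0.4603.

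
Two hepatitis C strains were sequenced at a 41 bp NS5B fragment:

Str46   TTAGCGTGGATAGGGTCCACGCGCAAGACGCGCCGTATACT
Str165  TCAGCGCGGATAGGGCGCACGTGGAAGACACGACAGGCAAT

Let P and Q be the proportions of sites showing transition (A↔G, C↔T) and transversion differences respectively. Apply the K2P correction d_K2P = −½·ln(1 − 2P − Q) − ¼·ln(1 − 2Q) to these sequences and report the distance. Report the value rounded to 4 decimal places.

0.4288

Mismatches occur at site 2 (T↔C, transition), site 7 (T↔C, transition), site 16 (T↔C, transition), site 17 (C↔G, transversion), site 22 (C↔T, transition), site 24 (C↔G, transversion), site 30 (G↔A, transition), site 33 (C↔A, transversion), site 35 (G↔A, transition), site 36 (T↔G, transversion), site 37 (A↔G, transition), site 38 (T↔C, transition), site 40 (C↔A, transversion).
Of the 13 differences, 8 transitions and 5 transversions over 41 sites: P = 8/41 = 0.195122, Q = 5/41 = 0.121951.
d = −0.5·ln(0.487805) − 0.25·ln(0.756098) = −0.5·(-0.717840) − 0.25·(-0.279584) = 0.4288.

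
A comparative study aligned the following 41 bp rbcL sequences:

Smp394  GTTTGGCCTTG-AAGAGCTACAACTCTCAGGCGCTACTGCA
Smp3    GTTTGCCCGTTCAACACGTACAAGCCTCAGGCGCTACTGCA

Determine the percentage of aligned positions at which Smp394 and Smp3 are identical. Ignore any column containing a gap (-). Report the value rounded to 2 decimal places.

80.00%

Excluding the 1 gap column leaves 40 comparable sites.
The sequences differ at positions 6 (G/C), 9 (T/G), 11 (G/T), 15 (G/C), 17 (G/C), 18 (C/G), 24 (C/G), 25 (T/C).
32 of the 40 comparable sites match, so the percent identity is 32/40 × 100 = 80.00%.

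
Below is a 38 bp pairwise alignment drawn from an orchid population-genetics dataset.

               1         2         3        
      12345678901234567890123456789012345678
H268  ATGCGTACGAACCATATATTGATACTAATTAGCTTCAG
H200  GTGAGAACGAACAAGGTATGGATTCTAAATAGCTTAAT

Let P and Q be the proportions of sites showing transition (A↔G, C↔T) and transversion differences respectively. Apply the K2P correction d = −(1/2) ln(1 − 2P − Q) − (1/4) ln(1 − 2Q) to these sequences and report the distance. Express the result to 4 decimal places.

The sequences differ at positions 1 (A/G, transition), 4 (C/A, transversion), 6 (T/A, transversion), 13 (C/A, transversion), 15 (T/G, transversion), 16 (A/G, transition), 20 (T/G, transversion), 24 (A/T, transversion), 29 (T/A, transversion), 36 (C/A, transversion), 38 (G/T, transversion).
Of the 11 differences, 2 transitions and 9 transversions over 38 sites: P = 2/38 = 0.052632, Q = 9/38 = 0.236842.
d = −0.5·ln(0.657894) − 0.25·ln(0.526316) = −0.5·(-0.418711) − 0.25·(-0.641853) = 0.3698.

0.3698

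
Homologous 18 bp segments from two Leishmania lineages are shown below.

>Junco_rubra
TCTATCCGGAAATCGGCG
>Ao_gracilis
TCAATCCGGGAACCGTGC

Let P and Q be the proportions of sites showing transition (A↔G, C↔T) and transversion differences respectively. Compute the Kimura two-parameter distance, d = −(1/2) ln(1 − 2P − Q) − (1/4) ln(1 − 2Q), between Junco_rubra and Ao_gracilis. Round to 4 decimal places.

0.4408

The sequences differ at positions 3 (T/A, transversion), 10 (A/G, transition), 13 (T/C, transition), 16 (G/T, transversion), 17 (C/G, transversion), 18 (G/C, transversion).
Of the 6 differences, 2 transitions and 4 transversions over 18 sites: P = 2/18 = 0.111111, Q = 4/18 = 0.222222.
d = −0.5·ln(0.555556) − 0.25·ln(0.555556) = −0.5·(-0.587786) − 0.25·(-0.587786) = 0.4408.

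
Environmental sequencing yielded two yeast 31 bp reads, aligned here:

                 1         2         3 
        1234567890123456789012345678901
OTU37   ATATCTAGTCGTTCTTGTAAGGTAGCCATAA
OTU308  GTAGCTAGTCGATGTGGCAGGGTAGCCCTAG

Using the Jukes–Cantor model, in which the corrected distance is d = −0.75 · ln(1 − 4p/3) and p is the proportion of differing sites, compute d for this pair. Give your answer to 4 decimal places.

0.3672

The sequences differ at positions 1 (A/G), 4 (T/G), 12 (T/A), 14 (C/G), 16 (T/G), 18 (T/C), 20 (A/G), 28 (A/C), 31 (A/G).
p = 9/31 = 0.290323.
d = −0.75 · ln(1 − (4/3)·0.290323) = −0.75 · ln(0.612903) = −0.75 · (-0.489549) = 0.3672.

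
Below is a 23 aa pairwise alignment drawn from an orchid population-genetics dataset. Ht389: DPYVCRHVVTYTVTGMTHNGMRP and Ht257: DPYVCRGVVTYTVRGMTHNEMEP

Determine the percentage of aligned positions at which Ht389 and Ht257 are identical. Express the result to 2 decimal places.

Differing sites — 7:H/G; 14:T/R; 20:G/E; 22:R/E.
19 of the 23 sites match, so the percent identity is 19/23 × 100 = 82.61%.

82.61%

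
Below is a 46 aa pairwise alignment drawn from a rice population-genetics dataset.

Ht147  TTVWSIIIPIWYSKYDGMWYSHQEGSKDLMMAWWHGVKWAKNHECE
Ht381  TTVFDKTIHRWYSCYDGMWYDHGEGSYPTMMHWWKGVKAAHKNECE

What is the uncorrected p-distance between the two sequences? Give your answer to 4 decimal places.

Mismatches occur at site 4 (W/F), site 5 (S/D), site 6 (I/K), site 7 (I/T), site 9 (P/H), site 10 (I/R), site 14 (K/C), site 21 (S/D), site 23 (Q/G), site 27 (K/Y), site 28 (D/P), site 29 (L/T), site 32 (A/H), site 35 (H/K), site 39 (W/A), site 41 (K/H), site 42 (N/K), site 43 (H/N).
There are 18 differences over 46 sites, so p = 18/46 = 0.3913.

0.3913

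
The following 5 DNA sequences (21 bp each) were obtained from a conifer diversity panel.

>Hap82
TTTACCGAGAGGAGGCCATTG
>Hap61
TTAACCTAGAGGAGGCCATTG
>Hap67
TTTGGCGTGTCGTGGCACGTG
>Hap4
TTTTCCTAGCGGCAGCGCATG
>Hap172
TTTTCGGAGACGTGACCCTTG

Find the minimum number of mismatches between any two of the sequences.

2

Pairwise Hamming distances:
  Hap82 vs Hap61: 2
  Hap82 vs Hap67: 9
  Hap82 vs Hap4: 8
  Hap82 vs Hap172: 6
  Hap61 vs Hap67: 11
  Hap61 vs Hap4: 8
  Hap61 vs Hap172: 8
  Hap67 vs Hap4: 10
  Hap67 vs Hap172: 8
  Hap4 vs Hap172: 9
The smallest is 2, between Hap82 and Hap61.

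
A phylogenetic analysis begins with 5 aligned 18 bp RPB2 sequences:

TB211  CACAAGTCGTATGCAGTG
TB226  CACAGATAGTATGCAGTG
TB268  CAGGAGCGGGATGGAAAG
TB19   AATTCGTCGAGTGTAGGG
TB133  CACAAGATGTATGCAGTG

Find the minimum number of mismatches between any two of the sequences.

2

Pairwise Hamming distances:
  TB211 vs TB226: 3
  TB211 vs TB268: 8
  TB211 vs TB19: 8
  TB211 vs TB133: 2
  TB226 vs TB268: 10
  TB226 vs TB19: 10
  TB226 vs TB133: 4
  TB268 vs TB19: 11
  TB268 vs TB133: 8
  TB19 vs TB133: 10
The smallest is 2, between TB211 and TB133.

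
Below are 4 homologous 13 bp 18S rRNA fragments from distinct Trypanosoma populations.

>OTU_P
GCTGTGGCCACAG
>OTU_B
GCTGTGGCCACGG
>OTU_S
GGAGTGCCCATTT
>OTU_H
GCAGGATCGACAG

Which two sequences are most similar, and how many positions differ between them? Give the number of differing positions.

Pairwise Hamming distances:
  OTU_P vs OTU_B: 1
  OTU_P vs OTU_S: 6
  OTU_P vs OTU_H: 5
  OTU_B vs OTU_S: 6
  OTU_B vs OTU_H: 6
  OTU_S vs OTU_H: 8
The smallest is 1, between OTU_P and OTU_B.

1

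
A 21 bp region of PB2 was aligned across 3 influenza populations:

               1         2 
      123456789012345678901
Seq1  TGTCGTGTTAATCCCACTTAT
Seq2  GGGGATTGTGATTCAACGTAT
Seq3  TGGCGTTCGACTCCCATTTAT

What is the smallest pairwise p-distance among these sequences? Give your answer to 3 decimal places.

Pairwise Hamming distances:
  Seq1 vs Seq2: 10
  Seq1 vs Seq3: 6
  Seq2 vs Seq3: 11
The smallest is 6 mismatches, between Seq1 and Seq3; p = 6/21 = 0.286.

0.286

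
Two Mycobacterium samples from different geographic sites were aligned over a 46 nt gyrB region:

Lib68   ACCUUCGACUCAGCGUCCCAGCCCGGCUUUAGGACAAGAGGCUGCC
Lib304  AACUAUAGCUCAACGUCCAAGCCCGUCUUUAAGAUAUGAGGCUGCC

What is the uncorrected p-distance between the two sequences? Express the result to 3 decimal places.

0.239

Mismatches occur at site 2 (C/A), site 5 (U/A), site 6 (C/U), site 7 (G/A), site 8 (A/G), site 13 (G/A), site 19 (C/A), site 26 (G/U), site 32 (G/A), site 35 (C/U), site 37 (A/U).
There are 11 differences over 46 sites, so p = 11/46 = 0.239.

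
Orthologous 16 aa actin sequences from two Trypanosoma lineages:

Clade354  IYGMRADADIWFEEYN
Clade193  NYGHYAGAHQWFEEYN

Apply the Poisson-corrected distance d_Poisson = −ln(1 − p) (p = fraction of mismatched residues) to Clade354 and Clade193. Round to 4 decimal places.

The sequences differ at positions 1 (I/N), 4 (M/H), 5 (R/Y), 7 (D/G), 9 (D/H), 10 (I/Q).
p = 6/16 = 0.375000.
d = −ln(1 − 0.375000) = −ln(0.625000) = 0.4700.

0.4700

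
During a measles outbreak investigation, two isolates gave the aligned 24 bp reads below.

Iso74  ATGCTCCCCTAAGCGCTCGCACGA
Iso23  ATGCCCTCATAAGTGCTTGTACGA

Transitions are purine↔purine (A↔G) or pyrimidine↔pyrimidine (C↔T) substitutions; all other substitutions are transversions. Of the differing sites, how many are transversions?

1

The sequences differ at positions 5 (T/C, transition), 7 (C/T, transition), 9 (C/A, transversion), 14 (C/T, transition), 18 (C/T, transition), 20 (C/T, transition).
Of the 6 differences, 5 transitions and 1 transversion, so the answer is 1.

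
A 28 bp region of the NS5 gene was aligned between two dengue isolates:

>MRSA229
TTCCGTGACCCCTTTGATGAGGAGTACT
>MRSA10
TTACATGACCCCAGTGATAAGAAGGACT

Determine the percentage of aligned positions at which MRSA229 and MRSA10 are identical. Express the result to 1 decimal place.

75.0%

Differing sites — 3:C/A; 5:G/A; 13:T/A; 14:T/G; 19:G/A; 22:G/A; 25:T/G.
21 of the 28 sites match, so the percent identity is 21/28 × 100 = 75.0%.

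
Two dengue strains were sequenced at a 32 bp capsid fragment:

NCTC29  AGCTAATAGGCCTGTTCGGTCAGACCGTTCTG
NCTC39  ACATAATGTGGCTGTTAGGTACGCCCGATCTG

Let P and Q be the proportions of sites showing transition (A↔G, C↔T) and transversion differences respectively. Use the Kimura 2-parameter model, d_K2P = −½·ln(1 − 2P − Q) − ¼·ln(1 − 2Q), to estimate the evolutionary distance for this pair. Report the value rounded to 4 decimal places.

0.4173

Mismatches occur at site 2 (G→C, transversion), site 3 (C→A, transversion), site 8 (A→G, transition), site 9 (G→T, transversion), site 11 (C→G, transversion), site 17 (C→A, transversion), site 21 (C→A, transversion), site 22 (A→C, transversion), site 24 (A→C, transversion), site 28 (T→A, transversion).
Of the 10 differences, 1 transition and 9 transversions over 32 sites: P = 1/32 = 0.031250, Q = 9/32 = 0.281250.
d = −0.5·ln(0.656250) − 0.25·ln(0.437500) = −0.5·(-0.421213) − 0.25·(-0.826679) = 0.4173.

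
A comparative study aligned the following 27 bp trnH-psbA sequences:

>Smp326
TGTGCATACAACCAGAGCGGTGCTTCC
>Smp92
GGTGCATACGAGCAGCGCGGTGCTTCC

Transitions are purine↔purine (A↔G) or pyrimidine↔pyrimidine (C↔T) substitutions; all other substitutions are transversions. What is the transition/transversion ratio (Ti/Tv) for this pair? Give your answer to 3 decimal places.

The sequences differ at positions 1 (T/G, transversion), 10 (A/G, transition), 12 (C/G, transversion), 16 (A/C, transversion).
Of the 4 differences, 1 transition and 3 transversions, so Ti/Tv = 1/3 = 0.333.

0.333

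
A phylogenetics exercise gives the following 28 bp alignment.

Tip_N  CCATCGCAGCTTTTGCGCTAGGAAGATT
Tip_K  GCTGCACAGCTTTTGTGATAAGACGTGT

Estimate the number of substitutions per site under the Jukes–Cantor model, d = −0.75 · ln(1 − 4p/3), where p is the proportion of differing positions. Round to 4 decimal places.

0.4850

Mismatches occur at site 1 (C→G), site 3 (A→T), site 4 (T→G), site 6 (G→A), site 16 (C→T), site 18 (C→A), site 21 (G→A), site 24 (A→C), site 26 (A→T), site 27 (T→G).
p = 10/28 = 0.357143.
d = −0.75 · ln(1 − (4/3)·0.357143) = −0.75 · ln(0.523809) = −0.75 · (-0.646628) = 0.4850.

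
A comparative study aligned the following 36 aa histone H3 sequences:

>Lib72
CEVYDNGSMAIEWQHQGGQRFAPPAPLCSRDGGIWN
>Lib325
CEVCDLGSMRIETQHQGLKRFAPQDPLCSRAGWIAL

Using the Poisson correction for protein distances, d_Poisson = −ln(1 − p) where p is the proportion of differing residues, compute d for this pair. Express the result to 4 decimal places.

0.4055

The sequences differ at positions 4 (Y/C), 6 (N/L), 10 (A/R), 13 (W/T), 18 (G/L), 19 (Q/K), 24 (P/Q), 25 (A/D), 31 (D/A), 33 (G/W), 35 (W/A), 36 (N/L).
p = 12/36 = 0.333333.
d = −ln(1 − 0.333333) = −ln(0.666667) = 0.4055.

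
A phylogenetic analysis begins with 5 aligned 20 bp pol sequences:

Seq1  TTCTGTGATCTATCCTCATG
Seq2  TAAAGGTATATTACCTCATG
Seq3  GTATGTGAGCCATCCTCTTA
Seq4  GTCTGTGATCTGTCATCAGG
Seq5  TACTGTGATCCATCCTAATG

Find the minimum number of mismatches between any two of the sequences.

3

Pairwise Hamming distances:
  Seq1 vs Seq2: 8
  Seq1 vs Seq3: 6
  Seq1 vs Seq4: 4
  Seq1 vs Seq5: 3
  Seq2 vs Seq3: 12
  Seq2 vs Seq4: 11
  Seq2 vs Seq5: 9
  Seq3 vs Seq4: 8
  Seq3 vs Seq5: 7
  Seq4 vs Seq5: 7
The smallest is 3, between Seq1 and Seq5.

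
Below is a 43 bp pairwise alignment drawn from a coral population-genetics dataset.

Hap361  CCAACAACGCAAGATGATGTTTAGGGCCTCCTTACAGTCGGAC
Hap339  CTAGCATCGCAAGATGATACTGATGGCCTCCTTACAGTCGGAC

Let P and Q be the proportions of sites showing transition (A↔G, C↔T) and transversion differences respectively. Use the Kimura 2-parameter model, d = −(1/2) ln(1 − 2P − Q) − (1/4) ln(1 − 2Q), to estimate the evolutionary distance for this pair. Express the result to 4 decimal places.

The sequences differ at positions 2 (C/T, transition), 4 (A/G, transition), 7 (A/T, transversion), 19 (G/A, transition), 20 (T/C, transition), 22 (T/G, transversion), 24 (G/T, transversion).
Of the 7 differences, 4 transitions and 3 transversions over 43 sites: P = 4/43 = 0.093023, Q = 3/43 = 0.069767.
d = −0.5·ln(0.744187) − 0.25·ln(0.860466) = −0.5·(-0.295463) − 0.25·(-0.150281) = 0.1853.

0.1853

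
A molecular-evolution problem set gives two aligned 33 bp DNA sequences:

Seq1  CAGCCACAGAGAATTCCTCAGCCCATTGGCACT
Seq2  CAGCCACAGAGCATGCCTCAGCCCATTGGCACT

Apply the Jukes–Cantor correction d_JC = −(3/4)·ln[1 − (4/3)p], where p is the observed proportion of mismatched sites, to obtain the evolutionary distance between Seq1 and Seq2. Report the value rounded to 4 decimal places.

Mismatches occur at site 12 (A/C), site 15 (T/G).
p = 2/33 = 0.060606.
d = −0.75 · ln(1 − (4/3)·0.060606) = −0.75 · ln(0.919192) = −0.75 · (-0.084260) = 0.0632.

0.0632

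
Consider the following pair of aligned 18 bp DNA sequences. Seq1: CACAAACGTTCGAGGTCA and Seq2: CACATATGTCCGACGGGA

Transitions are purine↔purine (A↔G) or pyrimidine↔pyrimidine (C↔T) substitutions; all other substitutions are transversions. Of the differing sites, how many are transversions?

Differing sites — 5:A/T (Tv); 7:C/T (Ti); 10:T/C (Ti); 14:G/C (Tv); 16:T/G (Tv); 17:C/G (Tv).
Of the 6 differences, 2 transitions and 4 transversions, so the answer is 4.

4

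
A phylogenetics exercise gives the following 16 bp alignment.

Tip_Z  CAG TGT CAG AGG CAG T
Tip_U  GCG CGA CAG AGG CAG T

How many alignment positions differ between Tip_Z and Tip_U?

4

The sequences differ at positions 1 (C/G), 2 (A/C), 4 (T/C), 6 (T/A).
That gives 4 mismatches out of 16 aligned sites, so the Hamming distance is 4.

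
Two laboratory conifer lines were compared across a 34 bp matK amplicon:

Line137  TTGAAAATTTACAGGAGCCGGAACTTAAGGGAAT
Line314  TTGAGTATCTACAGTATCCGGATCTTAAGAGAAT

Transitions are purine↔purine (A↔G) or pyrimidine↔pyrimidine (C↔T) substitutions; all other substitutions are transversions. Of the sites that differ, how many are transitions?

The sequences differ at positions 5 (A/G, transition), 6 (A/T, transversion), 9 (T/C, transition), 15 (G/T, transversion), 17 (G/T, transversion), 23 (A/T, transversion), 30 (G/A, transition).
Of the 7 differences, 3 transitions and 4 transversions, so the answer is 3.

3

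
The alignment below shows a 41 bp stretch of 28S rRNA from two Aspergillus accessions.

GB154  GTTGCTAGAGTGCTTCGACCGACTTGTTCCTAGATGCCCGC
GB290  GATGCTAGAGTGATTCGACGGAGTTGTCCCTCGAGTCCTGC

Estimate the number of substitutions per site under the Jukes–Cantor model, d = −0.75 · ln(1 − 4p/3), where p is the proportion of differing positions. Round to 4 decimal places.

The sequences differ at positions 2 (T/A), 13 (C/A), 20 (C/G), 23 (C/G), 28 (T/C), 32 (A/C), 35 (T/G), 36 (G/T), 39 (C/T).
p = 9/41 = 0.219512.
d = −0.75 · ln(1 − (4/3)·0.219512) = −0.75 · ln(0.707317) = −0.75 · (-0.346276) = 0.2597.

0.2597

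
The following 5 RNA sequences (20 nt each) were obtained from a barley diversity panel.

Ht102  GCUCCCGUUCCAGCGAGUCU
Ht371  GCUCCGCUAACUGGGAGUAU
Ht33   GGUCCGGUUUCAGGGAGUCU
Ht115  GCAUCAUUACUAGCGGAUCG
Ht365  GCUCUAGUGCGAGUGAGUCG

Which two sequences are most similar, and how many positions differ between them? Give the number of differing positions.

Pairwise Hamming distances:
  Ht102 vs Ht371: 7
  Ht102 vs Ht33: 4
  Ht102 vs Ht115: 9
  Ht102 vs Ht365: 6
  Ht371 vs Ht33: 6
  Ht371 vs Ht115: 12
  Ht371 vs Ht365: 10
  Ht33 vs Ht115: 12
  Ht33 vs Ht365: 8
  Ht115 vs Ht365: 9
The smallest is 4, between Ht102 and Ht33.

4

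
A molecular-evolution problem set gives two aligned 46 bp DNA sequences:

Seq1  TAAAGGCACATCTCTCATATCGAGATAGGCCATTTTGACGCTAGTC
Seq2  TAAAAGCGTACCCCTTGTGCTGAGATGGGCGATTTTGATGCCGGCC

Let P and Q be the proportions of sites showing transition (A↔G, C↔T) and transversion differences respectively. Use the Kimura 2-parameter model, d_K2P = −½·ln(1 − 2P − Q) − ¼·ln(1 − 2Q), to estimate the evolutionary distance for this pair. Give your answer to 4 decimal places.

0.5714

The sequences differ at positions 5 (G/A, transition), 8 (A/G, transition), 9 (C/T, transition), 11 (T/C, transition), 13 (T/C, transition), 16 (C/T, transition), 17 (A/G, transition), 19 (A/G, transition), 20 (T/C, transition), 21 (C/T, transition), 27 (A/G, transition), 31 (C/G, transversion), 39 (C/T, transition), 42 (T/C, transition), 43 (A/G, transition), 45 (T/C, transition).
Of the 16 differences, 15 transitions and 1 transversion over 46 sites: P = 15/46 = 0.326087, Q = 1/46 = 0.021739.
d = −0.5·ln(0.326087) − 0.25·ln(0.956522) = −0.5·(-1.120591) − 0.25·(-0.044451) = 0.5714.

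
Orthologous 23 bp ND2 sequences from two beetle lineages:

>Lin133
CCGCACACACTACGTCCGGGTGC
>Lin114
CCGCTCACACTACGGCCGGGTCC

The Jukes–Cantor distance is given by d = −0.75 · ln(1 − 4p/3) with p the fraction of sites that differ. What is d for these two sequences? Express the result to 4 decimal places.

0.1433

Mismatches occur at site 5 (A/T), site 15 (T/G), site 22 (G/C).
p = 3/23 = 0.130435.
d = −0.75 · ln(1 − (4/3)·0.130435) = −0.75 · ln(0.826087) = −0.75 · (-0.191055) = 0.1433.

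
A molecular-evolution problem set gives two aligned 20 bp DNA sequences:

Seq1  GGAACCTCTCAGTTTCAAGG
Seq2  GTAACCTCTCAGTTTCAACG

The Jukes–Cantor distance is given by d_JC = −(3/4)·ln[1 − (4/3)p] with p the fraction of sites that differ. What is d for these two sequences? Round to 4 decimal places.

Mismatches occur at site 2 (G↔T), site 19 (G↔C).
p = 2/20 = 0.100000.
d = −0.75 · ln(1 − (4/3)·0.100000) = −0.75 · ln(0.866667) = −0.75 · (-0.143100) = 0.1073.

0.1073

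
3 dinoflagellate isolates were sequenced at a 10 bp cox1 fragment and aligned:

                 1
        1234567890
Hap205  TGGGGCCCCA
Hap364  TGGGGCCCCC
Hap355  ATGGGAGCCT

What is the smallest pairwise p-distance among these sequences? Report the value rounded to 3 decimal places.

Pairwise Hamming distances:
  Hap205 vs Hap364: 1
  Hap205 vs Hap355: 5
  Hap364 vs Hap355: 5
The smallest is 1 mismatch, between Hap205 and Hap364; p = 1/10 = 0.100.

0.100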